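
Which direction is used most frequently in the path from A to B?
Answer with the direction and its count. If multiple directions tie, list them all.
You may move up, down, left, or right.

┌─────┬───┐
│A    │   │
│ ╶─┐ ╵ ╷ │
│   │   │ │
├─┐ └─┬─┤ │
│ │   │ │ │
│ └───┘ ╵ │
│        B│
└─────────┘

Directions: right, right, down, right, up, right, down, down, down
Counts: {'right': 4, 'down': 4, 'up': 1}
Most common: down and right (tied at 4 times each)

Solution:

┌─────┬───┐
│A → ↓│↱ ↓│
│ ╶─┐ ╵ ╷ │
│   │↳ ↑│↓│
├─┐ └─┬─┤ │
│ │   │ │↓│
│ └───┘ ╵ │
│        B│
└─────────┘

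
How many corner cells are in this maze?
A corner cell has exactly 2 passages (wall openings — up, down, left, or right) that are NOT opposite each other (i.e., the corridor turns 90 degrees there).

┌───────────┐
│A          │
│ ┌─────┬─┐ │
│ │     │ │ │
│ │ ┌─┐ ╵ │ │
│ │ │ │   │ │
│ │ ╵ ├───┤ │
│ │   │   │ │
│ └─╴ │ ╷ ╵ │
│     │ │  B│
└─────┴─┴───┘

Counting corner cells (2 non-opposite passages):
Total corners: 13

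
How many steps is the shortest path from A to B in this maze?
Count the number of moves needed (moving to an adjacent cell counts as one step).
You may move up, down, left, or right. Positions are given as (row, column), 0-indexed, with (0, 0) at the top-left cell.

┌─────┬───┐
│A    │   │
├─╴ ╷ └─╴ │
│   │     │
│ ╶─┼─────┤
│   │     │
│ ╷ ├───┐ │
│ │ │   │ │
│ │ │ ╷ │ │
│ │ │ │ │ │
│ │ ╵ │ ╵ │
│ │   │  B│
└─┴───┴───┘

Using BFS to find shortest path:
Start: (0, 0), End: (5, 4)
Path found:
(0,0) → (0,1) → (1,1) → (1,0) → (2,0) → (2,1) → (3,1) → (4,1) → (5,1) → (5,2) → (4,2) → (3,2) → (3,3) → (4,3) → (5,3) → (5,4)
Number of steps: 15

Solution:

┌─────┬───┐
│A ↓  │   │
├─╴ ╷ └─╴ │
│↓ ↲│     │
│ ╶─┼─────┤
│↳ ↓│     │
│ ╷ ├───┐ │
│ │↓│↱ ↓│ │
│ │ │ ╷ │ │
│ │↓│↑│↓│ │
│ │ ╵ │ ╵ │
│ │↳ ↑│↳ B│
└─┴───┴───┘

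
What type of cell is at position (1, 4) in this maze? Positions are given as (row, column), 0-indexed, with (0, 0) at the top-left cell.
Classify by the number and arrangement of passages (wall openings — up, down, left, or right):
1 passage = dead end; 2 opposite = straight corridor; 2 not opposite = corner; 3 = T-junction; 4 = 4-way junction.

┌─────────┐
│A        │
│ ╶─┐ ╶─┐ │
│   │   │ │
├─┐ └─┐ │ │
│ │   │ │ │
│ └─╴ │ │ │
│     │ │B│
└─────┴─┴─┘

Checking cell at (1, 4):
Number of passages: 2
Cell type: straight corridor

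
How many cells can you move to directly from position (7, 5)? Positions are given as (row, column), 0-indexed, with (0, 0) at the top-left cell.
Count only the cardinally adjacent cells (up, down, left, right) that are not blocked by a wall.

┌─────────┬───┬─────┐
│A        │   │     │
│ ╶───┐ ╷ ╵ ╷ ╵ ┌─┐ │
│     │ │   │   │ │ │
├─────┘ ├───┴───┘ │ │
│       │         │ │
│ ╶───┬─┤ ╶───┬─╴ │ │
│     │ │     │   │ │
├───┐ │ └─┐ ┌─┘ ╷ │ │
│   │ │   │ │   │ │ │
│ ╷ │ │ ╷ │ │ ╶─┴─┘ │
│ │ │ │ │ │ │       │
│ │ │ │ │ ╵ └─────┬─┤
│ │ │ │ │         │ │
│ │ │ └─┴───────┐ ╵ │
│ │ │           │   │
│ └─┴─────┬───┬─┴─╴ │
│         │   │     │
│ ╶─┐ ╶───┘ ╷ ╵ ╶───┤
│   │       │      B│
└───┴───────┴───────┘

Checking passable neighbors of (7, 5):
Neighbors: (7, 4), (7, 6)
Count: 2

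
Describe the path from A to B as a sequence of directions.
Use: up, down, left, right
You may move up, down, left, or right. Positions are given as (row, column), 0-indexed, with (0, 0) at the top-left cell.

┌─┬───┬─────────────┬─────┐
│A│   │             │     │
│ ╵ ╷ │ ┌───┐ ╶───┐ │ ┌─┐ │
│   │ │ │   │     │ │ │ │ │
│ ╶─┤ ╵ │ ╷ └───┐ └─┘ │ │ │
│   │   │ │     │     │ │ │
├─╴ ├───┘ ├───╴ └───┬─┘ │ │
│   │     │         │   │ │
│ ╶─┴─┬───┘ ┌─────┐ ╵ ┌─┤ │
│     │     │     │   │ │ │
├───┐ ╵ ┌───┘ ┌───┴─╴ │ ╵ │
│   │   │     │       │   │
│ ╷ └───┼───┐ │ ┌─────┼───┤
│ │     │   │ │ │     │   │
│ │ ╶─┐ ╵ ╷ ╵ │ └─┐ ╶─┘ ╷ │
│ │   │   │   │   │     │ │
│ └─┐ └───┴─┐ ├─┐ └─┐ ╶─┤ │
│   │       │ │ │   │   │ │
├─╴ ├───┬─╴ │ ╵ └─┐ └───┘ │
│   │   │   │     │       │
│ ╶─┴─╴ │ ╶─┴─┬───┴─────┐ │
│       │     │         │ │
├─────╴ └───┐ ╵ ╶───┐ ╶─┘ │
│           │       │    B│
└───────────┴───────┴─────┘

Finding the path and converting it to directions:
Path through cells: (0,0) → (1,0) → (2,0) → (2,1) → (3,1) → (3,0) → (4,0) → (4,1) → (4,2) → (5,2) → (5,3) → (4,3) → (4,4) → (4,5) → (3,5) → (3,6) → (3,7) → (3,8) → (3,9) → (4,9) → (4,10) → (5,10) → (5,9) → (5,8) → (5,7) → (6,7) → (7,7) → (7,8) → (8,8) → (8,9) → (9,9) → (9,10) → (9,11) → (9,12) → (10,12) → (11,12)
Directions: down, down, right, down, left, down, right, right, down, right, up, right, right, up, right, right, right, right, down, right, down, left, left, left, down, down, right, down, right, down, right, right, right, down, down

Solution:

┌─┬───┬─────────────┬─────┐
│A│   │             │     │
│ ╵ ╷ │ ┌───┐ ╶───┐ │ ┌─┐ │
│↓  │ │ │   │     │ │ │ │ │
│ ╶─┤ ╵ │ ╷ └───┐ └─┘ │ │ │
│↳ ↓│   │ │     │     │ │ │
├─╴ ├───┘ ├───╴ └───┬─┘ │ │
│↓ ↲│     │↱ → → → ↓│   │ │
│ ╶─┴─┬───┘ ┌─────┐ ╵ ┌─┤ │
│↳ → ↓│↱ → ↑│     │↳ ↓│ │ │
├───┐ ╵ ┌───┘ ┌───┴─╴ │ ╵ │
│   │↳ ↑│     │↓ ← ← ↲│   │
│ ╷ └───┼───┐ │ ┌─────┼───┤
│ │     │   │ │↓│     │   │
│ │ ╶─┐ ╵ ╷ ╵ │ └─┐ ╶─┘ ╷ │
│ │   │   │   │↳ ↓│     │ │
│ └─┐ └───┴─┐ ├─┐ └─┐ ╶─┤ │
│   │       │ │ │↳ ↓│   │ │
├─╴ ├───┬─╴ │ ╵ └─┐ └───┘ │
│   │   │   │     │↳ → → ↓│
│ ╶─┴─╴ │ ╶─┴─┬───┴─────┐ │
│       │     │         │↓│
├─────╴ └───┐ ╵ ╶───┐ ╶─┘ │
│           │       │    B│
└───────────┴───────┴─────┘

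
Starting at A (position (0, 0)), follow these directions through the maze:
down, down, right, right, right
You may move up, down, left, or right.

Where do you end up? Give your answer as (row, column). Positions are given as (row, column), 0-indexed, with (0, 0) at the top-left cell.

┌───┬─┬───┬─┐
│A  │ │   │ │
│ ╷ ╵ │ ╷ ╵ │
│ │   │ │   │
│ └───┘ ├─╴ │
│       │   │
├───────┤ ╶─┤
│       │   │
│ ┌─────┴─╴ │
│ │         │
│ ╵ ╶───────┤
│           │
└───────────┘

Following directions step by step:
Start: (0, 0)
  down: (0, 0) → (1, 0)
  down: (1, 0) → (2, 0)
  right: (2, 0) → (2, 1)
  right: (2, 1) → (2, 2)
  right: (2, 2) → (2, 3)
Final position: (2, 3)

Path taken:

┌───┬─┬───┬─┐
│A  │ │   │ │
│ ╷ ╵ │ ╷ ╵ │
│↓│   │ │   │
│ └───┘ ├─╴ │
│↳ → → B│   │
├───────┤ ╶─┤
│       │   │
│ ┌─────┴─╴ │
│ │         │
│ ╵ ╶───────┤
│           │
└───────────┘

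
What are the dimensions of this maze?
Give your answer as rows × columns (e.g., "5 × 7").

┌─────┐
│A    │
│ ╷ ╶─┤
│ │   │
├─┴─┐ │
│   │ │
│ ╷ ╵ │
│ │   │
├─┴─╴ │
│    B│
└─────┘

Counting the maze dimensions:
Rows (vertical): 5
Columns (horizontal): 3
Dimensions: 5 × 3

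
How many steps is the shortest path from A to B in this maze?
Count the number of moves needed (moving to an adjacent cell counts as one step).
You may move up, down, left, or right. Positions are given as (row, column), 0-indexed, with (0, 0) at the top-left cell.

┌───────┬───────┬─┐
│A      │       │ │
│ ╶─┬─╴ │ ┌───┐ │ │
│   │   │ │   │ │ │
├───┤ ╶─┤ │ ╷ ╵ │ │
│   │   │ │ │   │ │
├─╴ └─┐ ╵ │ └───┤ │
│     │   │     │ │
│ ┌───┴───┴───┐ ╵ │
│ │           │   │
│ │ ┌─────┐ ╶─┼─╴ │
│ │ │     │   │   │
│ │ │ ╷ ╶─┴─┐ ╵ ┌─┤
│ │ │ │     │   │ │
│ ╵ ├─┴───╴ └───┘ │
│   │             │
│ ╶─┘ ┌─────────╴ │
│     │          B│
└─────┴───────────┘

Using BFS to find shortest path:
Start: (0, 0), End: (8, 8)
Path found:
(0,0) → (0,1) → (0,2) → (0,3) → (1,3) → (1,2) → (2,2) → (2,3) → (3,3) → (3,4) → (2,4) → (1,4) → (0,4) → (0,5) → (0,6) → (0,7) → (1,7) → (2,7) → (2,6) → (1,6) → (1,5) → (2,5) → (3,5) → (3,6) → (3,7) → (4,7) → (4,8) → (5,8) → (5,7) → (6,7) → (6,6) → (5,6) → (5,5) → (4,5) → (4,4) → (4,3) → (4,2) → (4,1) → (5,1) → (6,1) → (7,1) → (7,0) → (8,0) → (8,1) → (8,2) → (7,2) → (7,3) → (7,4) → (7,5) → (7,6) → (7,7) → (7,8) → (8,8)
Number of steps: 52

Solution:

┌───────┬───────┬─┐
│A → → ↓│↱ → → ↓│ │
│ ╶─┬─╴ │ ┌───┐ │ │
│   │↓ ↲│↑│↓ ↰│↓│ │
├───┤ ╶─┤ │ ╷ ╵ │ │
│   │↳ ↓│↑│↓│↑ ↲│ │
├─╴ └─┐ ╵ │ └───┤ │
│     │↳ ↑│↳ → ↓│ │
│ ┌───┴───┴───┐ ╵ │
│ │↓ ← ← ← ↰  │↳ ↓│
│ │ ┌─────┐ ╶─┼─╴ │
│ │↓│     │↑ ↰│↓ ↲│
│ │ │ ╷ ╶─┴─┐ ╵ ┌─┤
│ │↓│ │     │↑ ↲│ │
│ ╵ ├─┴───╴ └───┘ │
│↓ ↲│↱ → → → → → ↓│
│ ╶─┘ ┌─────────╴ │
│↳ → ↑│          B│
└─────┴───────────┘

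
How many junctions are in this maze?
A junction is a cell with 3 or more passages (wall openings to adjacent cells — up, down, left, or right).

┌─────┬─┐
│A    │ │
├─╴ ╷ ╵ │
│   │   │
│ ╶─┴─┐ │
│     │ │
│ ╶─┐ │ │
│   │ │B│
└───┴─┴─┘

Checking each cell for number of passages:

Junctions found (3+ passages):
  (0, 1): 3 passages
  (1, 3): 3 passages
  (2, 0): 3 passages
Total junctions: 3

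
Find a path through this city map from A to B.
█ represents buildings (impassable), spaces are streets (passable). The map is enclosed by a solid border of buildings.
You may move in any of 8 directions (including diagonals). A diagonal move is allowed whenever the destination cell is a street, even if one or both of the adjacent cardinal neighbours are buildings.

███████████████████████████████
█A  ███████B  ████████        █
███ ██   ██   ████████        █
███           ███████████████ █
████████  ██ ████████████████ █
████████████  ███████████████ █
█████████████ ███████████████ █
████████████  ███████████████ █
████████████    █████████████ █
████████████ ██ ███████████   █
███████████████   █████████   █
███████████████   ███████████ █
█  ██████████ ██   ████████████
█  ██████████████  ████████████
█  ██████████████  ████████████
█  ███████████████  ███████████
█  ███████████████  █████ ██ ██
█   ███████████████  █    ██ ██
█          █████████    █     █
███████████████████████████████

Finding the shortest path from A to B:
Movement: 8-directional
Path length: 11 steps
Directions: right → down-right → down-right → right → right → right → right → right → right → up-right → up

Solution:

███████████████████████████████
█A↘ ███████B  ████████        █
███↘██   ██↑  ████████        █
███ →→→→→→↗   ███████████████ █
████████  ██ ████████████████ █
████████████  ███████████████ █
█████████████ ███████████████ █
████████████  ███████████████ █
████████████    █████████████ █
████████████ ██ ███████████   █
███████████████   █████████   █
███████████████   ███████████ █
█  ██████████ ██   ████████████
█  ██████████████  ████████████
█  ██████████████  ████████████
█  ███████████████  ███████████
█  ███████████████  █████ ██ ██
█   ███████████████  █    ██ ██
█          █████████    █     █
███████████████████████████████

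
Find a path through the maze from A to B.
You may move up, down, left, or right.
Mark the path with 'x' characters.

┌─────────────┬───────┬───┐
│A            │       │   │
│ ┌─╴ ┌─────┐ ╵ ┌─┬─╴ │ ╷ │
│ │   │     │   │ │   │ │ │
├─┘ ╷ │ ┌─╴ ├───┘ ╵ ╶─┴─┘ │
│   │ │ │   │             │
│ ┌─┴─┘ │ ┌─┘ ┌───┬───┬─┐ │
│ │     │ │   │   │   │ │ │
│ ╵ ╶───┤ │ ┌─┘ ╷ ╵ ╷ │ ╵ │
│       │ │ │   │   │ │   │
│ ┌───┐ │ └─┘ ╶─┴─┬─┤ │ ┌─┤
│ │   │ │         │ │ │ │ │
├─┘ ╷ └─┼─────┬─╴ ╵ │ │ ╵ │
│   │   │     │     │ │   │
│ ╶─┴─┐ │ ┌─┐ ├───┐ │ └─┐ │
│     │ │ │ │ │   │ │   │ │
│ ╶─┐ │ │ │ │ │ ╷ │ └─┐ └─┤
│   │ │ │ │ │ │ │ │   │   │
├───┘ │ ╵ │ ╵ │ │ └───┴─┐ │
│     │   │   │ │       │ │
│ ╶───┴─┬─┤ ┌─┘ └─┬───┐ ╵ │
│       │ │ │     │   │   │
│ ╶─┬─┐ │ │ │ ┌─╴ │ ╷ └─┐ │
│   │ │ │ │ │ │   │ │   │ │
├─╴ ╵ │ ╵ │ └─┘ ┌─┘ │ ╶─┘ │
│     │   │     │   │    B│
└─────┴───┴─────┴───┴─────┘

Finding the shortest path through the maze:
Path length: 42 steps
Directions: right → right → down → left → down → left → down → down → right → up → right → right → up → up → right → right → down → left → down → down → down → right → right → up → right → up → right → down → right → up → right → down → down → down → down → right → down → right → down → down → down → down

Solution:

┌─────────────┬───────┬───┐
│A x x        │       │   │
│ ┌─╴ ┌─────┐ ╵ ┌─┬─╴ │ ╷ │
│ │x x│x x x│   │ │   │ │ │
├─┘ ╷ │ ┌─╴ ├───┘ ╵ ╶─┴─┘ │
│x x│ │x│x x│             │
│ ┌─┴─┘ │ ┌─┘ ┌───┬───┬─┐ │
│x│x x x│x│   │x x│x x│ │ │
│ ╵ ╶───┤ │ ┌─┘ ╷ ╵ ╷ │ ╵ │
│x x    │x│ │x x│x x│x│   │
│ ┌───┐ │ └─┘ ╶─┴─┬─┤ │ ┌─┤
│ │   │ │x x x    │ │x│ │ │
├─┘ ╷ └─┼─────┬─╴ ╵ │ │ ╵ │
│   │   │     │     │x│   │
│ ╶─┴─┐ │ ┌─┐ ├───┐ │ └─┐ │
│     │ │ │ │ │   │ │x x│ │
│ ╶─┐ │ │ │ │ │ ╷ │ └─┐ └─┤
│   │ │ │ │ │ │ │ │   │x x│
├───┘ │ ╵ │ ╵ │ │ └───┴─┐ │
│     │   │   │ │       │x│
│ ╶───┴─┬─┤ ┌─┘ └─┬───┐ ╵ │
│       │ │ │     │   │  x│
│ ╶─┬─┐ │ │ │ ┌─╴ │ ╷ └─┐ │
│   │ │ │ │ │ │   │ │   │x│
├─╴ ╵ │ ╵ │ └─┘ ┌─┘ │ ╶─┘ │
│     │   │     │   │    B│
└─────┴───┴─────┴───┴─────┘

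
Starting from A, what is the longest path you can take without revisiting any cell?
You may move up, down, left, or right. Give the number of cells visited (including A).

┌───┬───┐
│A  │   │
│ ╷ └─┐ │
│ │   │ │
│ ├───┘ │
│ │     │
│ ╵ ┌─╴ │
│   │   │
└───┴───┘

Finding longest simple path using DFS:
Start: (0, 0)
Longest path visits 11 cells
Path: A → down → down → down → right → up → right → right → up → up → left

Solution:

┌───┬───┐
│A  │B ↰│
│ ╷ └─┐ │
│↓│   │↑│
│ ├───┘ │
│↓│↱ → ↑│
│ ╵ ┌─╴ │
│↳ ↑│   │
└───┴───┘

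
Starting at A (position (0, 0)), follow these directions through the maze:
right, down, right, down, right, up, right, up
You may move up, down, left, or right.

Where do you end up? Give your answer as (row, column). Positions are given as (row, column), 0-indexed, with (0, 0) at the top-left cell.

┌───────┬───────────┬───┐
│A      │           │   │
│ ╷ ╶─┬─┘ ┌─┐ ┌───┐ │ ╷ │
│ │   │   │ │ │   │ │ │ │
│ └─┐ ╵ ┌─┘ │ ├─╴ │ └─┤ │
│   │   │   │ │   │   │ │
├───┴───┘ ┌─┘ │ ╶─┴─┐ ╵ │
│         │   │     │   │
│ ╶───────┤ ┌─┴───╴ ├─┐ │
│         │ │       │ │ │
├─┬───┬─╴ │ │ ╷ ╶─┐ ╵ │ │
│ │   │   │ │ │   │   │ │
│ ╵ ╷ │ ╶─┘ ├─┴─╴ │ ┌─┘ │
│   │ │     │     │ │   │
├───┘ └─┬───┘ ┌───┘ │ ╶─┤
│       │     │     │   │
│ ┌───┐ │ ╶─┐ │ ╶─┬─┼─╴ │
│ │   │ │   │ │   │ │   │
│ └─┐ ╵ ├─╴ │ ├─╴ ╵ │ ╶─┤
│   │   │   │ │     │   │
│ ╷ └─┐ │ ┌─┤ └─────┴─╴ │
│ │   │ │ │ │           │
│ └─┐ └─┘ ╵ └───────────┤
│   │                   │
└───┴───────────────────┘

Following directions step by step:
Start: (0, 0)
  right: (0, 0) → (0, 1)
  down: (0, 1) → (1, 1)
  right: (1, 1) → (1, 2)
  down: (1, 2) → (2, 2)
  right: (2, 2) → (2, 3)
  up: (2, 3) → (1, 3)
  right: (1, 3) → (1, 4)
  up: (1, 4) → (0, 4)
Final position: (0, 4)

Path taken:

┌───────┬───────────┬───┐
│A ↓    │B          │   │
│ ╷ ╶─┬─┘ ┌─┐ ┌───┐ │ ╷ │
│ │↳ ↓│↱ ↑│ │ │   │ │ │ │
│ └─┐ ╵ ┌─┘ │ ├─╴ │ └─┤ │
│   │↳ ↑│   │ │   │   │ │
├───┴───┘ ┌─┘ │ ╶─┴─┐ ╵ │
│         │   │     │   │
│ ╶───────┤ ┌─┴───╴ ├─┐ │
│         │ │       │ │ │
├─┬───┬─╴ │ │ ╷ ╶─┐ ╵ │ │
│ │   │   │ │ │   │   │ │
│ ╵ ╷ │ ╶─┘ ├─┴─╴ │ ┌─┘ │
│   │ │     │     │ │   │
├───┘ └─┬───┘ ┌───┘ │ ╶─┤
│       │     │     │   │
│ ┌───┐ │ ╶─┐ │ ╶─┬─┼─╴ │
│ │   │ │   │ │   │ │   │
│ └─┐ ╵ ├─╴ │ ├─╴ ╵ │ ╶─┤
│   │   │   │ │     │   │
│ ╷ └─┐ │ ┌─┤ └─────┴─╴ │
│ │   │ │ │ │           │
│ └─┐ └─┘ ╵ └───────────┤
│   │                   │
└───┴───────────────────┘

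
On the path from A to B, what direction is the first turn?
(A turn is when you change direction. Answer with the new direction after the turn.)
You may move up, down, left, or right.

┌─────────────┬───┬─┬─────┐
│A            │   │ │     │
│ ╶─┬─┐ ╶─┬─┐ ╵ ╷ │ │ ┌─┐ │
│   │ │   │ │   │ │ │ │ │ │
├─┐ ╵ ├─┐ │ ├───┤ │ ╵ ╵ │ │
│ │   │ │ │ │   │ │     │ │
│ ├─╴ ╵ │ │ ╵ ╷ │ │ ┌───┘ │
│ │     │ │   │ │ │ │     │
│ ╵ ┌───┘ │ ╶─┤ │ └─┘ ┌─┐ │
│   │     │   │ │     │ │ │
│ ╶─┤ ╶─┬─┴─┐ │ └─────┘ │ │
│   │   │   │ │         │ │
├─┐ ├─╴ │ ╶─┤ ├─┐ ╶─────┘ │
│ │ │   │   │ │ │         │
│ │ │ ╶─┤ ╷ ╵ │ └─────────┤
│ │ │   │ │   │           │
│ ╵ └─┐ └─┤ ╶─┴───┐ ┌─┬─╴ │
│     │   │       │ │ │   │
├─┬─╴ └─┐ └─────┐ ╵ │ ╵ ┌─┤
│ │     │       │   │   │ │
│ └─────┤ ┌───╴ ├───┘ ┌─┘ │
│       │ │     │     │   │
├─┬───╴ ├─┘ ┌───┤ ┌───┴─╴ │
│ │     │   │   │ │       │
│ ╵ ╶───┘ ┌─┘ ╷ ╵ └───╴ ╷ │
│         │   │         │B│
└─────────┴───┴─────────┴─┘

Directions: right, right, right, right, right, right, down, right, up, right, down, down, down, down, right, right, up, right, right, down, down, down, left, left, left, left, up, left, up, up, up, left, down, left, down, right, down, down, down, left, down, right, right, right, down, right, up, up, right, right, right, down, left, down, left, down, left, left, down, down, right, right, right, up, right, down
First turn direction: down

Solution:

┌─────────────┬───┬─┬─────┐
│A → → → → → ↓│↱ ↓│ │     │
│ ╶─┬─┐ ╶─┬─┐ ╵ ╷ │ │ ┌─┐ │
│   │ │   │ │↳ ↑│↓│ │ │ │ │
├─┐ ╵ ├─┐ │ ├───┤ │ ╵ ╵ │ │
│ │   │ │ │ │↓ ↰│↓│     │ │
│ ├─╴ ╵ │ │ ╵ ╷ │ │ ┌───┘ │
│ │     │ │↓ ↲│↑│↓│ │↱ → ↓│
│ ╵ ┌───┘ │ ╶─┤ │ └─┘ ┌─┐ │
│   │     │↳ ↓│↑│↳ → ↑│ │↓│
│ ╶─┤ ╶─┬─┴─┐ │ └─────┘ │ │
│   │   │   │↓│↑ ↰      │↓│
├─┐ ├─╴ │ ╶─┤ ├─┐ ╶─────┘ │
│ │ │   │   │↓│ │↑ ← ← ← ↲│
│ │ │ ╶─┤ ╷ ╵ │ └─────────┤
│ │ │   │ │↓ ↲│    ↱ → → ↓│
│ ╵ └─┐ └─┤ ╶─┴───┐ ┌─┬─╴ │
│     │   │↳ → → ↓│↑│ │↓ ↲│
├─┬─╴ └─┐ └─────┐ ╵ │ ╵ ┌─┤
│ │     │       │↳ ↑│↓ ↲│ │
│ └─────┤ ┌───╴ ├───┘ ┌─┘ │
│       │ │     │↓ ← ↲│   │
├─┬───╴ ├─┘ ┌───┤ ┌───┴─╴ │
│ │     │   │   │↓│    ↱ ↓│
│ ╵ ╶───┘ ┌─┘ ╷ ╵ └───╴ ╷ │
│         │   │  ↳ → → ↑│B│
└─────────┴───┴─────────┴─┘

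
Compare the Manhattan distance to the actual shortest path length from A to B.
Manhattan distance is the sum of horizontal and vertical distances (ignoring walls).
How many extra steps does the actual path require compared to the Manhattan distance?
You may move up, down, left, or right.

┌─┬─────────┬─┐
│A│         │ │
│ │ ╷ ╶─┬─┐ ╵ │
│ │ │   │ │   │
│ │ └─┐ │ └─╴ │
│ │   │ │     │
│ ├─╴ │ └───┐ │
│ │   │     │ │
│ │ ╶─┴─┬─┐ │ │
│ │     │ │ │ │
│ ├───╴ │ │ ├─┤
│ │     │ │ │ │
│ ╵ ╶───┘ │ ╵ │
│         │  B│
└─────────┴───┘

Manhattan distance: |6 - 0| + |6 - 0| = 12
Actual path length: 30
Extra steps: 30 - 12 = 18

Solution:

┌─┬─────────┬─┐
│A│↱ ↓      │ │
│ │ ╷ ╶─┬─┐ ╵ │
│↓│↑│↳ ↓│ │   │
│ │ └─┐ │ └─╴ │
│↓│↑ ↰│↓│     │
│ ├─╴ │ └───┐ │
│↓│↱ ↑│↳ → ↓│ │
│ │ ╶─┴─┬─┐ │ │
│↓│↑ ← ↰│ │↓│ │
│ ├───╴ │ │ ├─┤
│↓│↱ → ↑│ │↓│ │
│ ╵ ╶───┘ │ ╵ │
│↳ ↑      │↳ B│
└─────────┴───┘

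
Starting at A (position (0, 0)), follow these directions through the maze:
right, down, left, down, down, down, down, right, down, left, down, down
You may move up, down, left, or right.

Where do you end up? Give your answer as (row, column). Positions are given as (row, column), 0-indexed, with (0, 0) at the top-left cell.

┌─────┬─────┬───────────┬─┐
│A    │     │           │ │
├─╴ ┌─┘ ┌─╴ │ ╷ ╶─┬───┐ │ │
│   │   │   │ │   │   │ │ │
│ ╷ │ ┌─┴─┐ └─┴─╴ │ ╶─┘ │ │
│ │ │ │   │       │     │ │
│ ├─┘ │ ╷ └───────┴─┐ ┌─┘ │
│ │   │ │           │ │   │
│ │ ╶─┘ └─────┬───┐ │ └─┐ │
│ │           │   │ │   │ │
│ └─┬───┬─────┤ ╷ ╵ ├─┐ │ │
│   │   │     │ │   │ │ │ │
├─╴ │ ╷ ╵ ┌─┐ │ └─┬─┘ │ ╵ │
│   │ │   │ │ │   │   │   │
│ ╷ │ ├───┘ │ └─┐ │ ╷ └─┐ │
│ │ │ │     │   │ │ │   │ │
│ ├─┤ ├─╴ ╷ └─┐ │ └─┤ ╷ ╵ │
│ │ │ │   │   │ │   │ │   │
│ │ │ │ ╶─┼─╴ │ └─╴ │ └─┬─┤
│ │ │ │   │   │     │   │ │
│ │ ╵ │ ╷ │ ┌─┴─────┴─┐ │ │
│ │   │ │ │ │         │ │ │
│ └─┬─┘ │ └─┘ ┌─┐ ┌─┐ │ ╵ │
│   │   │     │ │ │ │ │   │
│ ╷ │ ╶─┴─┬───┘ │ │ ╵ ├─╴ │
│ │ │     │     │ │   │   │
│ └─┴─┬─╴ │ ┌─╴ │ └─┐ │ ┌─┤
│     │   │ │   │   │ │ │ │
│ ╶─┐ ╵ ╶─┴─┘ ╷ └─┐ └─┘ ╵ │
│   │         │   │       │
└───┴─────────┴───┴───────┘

Following directions step by step:
Start: (0, 0)
  right: (0, 0) → (0, 1)
  down: (0, 1) → (1, 1)
  left: (1, 1) → (1, 0)
  down: (1, 0) → (2, 0)
  down: (2, 0) → (3, 0)
  down: (3, 0) → (4, 0)
  down: (4, 0) → (5, 0)
  right: (5, 0) → (5, 1)
  down: (5, 1) → (6, 1)
  left: (6, 1) → (6, 0)
  down: (6, 0) → (7, 0)
  down: (7, 0) → (8, 0)
Final position: (8, 0)

Path taken:

┌─────┬─────┬───────────┬─┐
│A ↓  │     │           │ │
├─╴ ┌─┘ ┌─╴ │ ╷ ╶─┬───┐ │ │
│↓ ↲│   │   │ │   │   │ │ │
│ ╷ │ ┌─┴─┐ └─┴─╴ │ ╶─┘ │ │
│↓│ │ │   │       │     │ │
│ ├─┘ │ ╷ └───────┴─┐ ┌─┘ │
│↓│   │ │           │ │   │
│ │ ╶─┘ └─────┬───┐ │ └─┐ │
│↓│           │   │ │   │ │
│ └─┬───┬─────┤ ╷ ╵ ├─┐ │ │
│↳ ↓│   │     │ │   │ │ │ │
├─╴ │ ╷ ╵ ┌─┐ │ └─┬─┘ │ ╵ │
│↓ ↲│ │   │ │ │   │   │   │
│ ╷ │ ├───┘ │ └─┐ │ ╷ └─┐ │
│↓│ │ │     │   │ │ │   │ │
│ ├─┤ ├─╴ ╷ └─┐ │ └─┤ ╷ ╵ │
│B│ │ │   │   │ │   │ │   │
│ │ │ │ ╶─┼─╴ │ └─╴ │ └─┬─┤
│ │ │ │   │   │     │   │ │
│ │ ╵ │ ╷ │ ┌─┴─────┴─┐ │ │
│ │   │ │ │ │         │ │ │
│ └─┬─┘ │ └─┘ ┌─┐ ┌─┐ │ ╵ │
│   │   │     │ │ │ │ │   │
│ ╷ │ ╶─┴─┬───┘ │ │ ╵ ├─╴ │
│ │ │     │     │ │   │   │
│ └─┴─┬─╴ │ ┌─╴ │ └─┐ │ ┌─┤
│     │   │ │   │   │ │ │ │
│ ╶─┐ ╵ ╶─┴─┘ ╷ └─┐ └─┘ ╵ │
│   │         │   │       │
└───┴─────────┴───┴───────┘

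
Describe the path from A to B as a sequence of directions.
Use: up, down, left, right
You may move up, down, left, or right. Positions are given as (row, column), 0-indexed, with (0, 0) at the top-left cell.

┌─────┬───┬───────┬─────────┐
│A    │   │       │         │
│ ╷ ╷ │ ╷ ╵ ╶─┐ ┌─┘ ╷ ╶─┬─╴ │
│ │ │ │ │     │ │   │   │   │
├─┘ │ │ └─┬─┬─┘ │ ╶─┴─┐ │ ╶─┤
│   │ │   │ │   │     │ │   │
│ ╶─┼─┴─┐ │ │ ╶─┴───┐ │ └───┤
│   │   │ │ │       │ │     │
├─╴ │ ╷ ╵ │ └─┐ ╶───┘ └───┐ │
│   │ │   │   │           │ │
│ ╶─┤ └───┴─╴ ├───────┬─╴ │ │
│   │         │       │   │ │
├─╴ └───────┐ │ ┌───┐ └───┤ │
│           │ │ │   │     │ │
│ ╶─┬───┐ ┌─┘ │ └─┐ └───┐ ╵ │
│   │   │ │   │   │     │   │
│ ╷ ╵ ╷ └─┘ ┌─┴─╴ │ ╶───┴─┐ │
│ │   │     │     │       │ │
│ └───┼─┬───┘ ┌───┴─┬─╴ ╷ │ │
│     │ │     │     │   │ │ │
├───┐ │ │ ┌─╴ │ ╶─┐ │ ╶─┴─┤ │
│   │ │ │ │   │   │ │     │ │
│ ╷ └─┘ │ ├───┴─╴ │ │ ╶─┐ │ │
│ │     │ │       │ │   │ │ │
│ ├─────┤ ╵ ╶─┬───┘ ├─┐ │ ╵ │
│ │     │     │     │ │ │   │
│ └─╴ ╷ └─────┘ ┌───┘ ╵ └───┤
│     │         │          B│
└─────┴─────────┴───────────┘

Finding the path and converting it to directions:
Path through cells: (0,0) → (0,1) → (1,1) → (2,1) → (2,0) → (3,0) → (3,1) → (4,1) → (4,0) → (5,0) → (5,1) → (6,1) → (6,0) → (7,0) → (7,1) → (8,1) → (8,2) → (7,2) → (7,3) → (8,3) → (8,4) → (8,5) → (7,5) → (7,6) → (6,6) → (5,6) → (5,5) → (5,4) → (5,3) → (5,2) → (4,2) → (3,2) → (3,3) → (4,3) → (4,4) → (3,4) → (2,4) → (2,3) → (1,3) → (0,3) → (0,4) → (1,4) → (1,5) → (0,5) → (0,6) → (0,7) → (1,7) → (2,7) → (2,6) → (3,6) → (3,7) → (4,7) → (4,8) → (4,9) → (4,10) → (3,10) → (2,10) → (2,9) → (2,8) → (1,8) → (1,9) → (0,9) → (0,10) → (1,10) → (1,11) → (2,11) → (3,11) → (3,12) → (3,13) → (4,13) → (5,13) → (6,13) → (7,13) → (8,13) → (9,13) → (10,13) → (11,13) → (12,13) → (12,12) → (11,12) → (10,12) → (10,11) → (10,10) → (11,10) → (11,11) → (12,11) → (13,11) → (13,12) → (13,13)
Directions: right, down, down, left, down, right, down, left, down, right, down, left, down, right, down, right, up, right, down, right, right, up, right, up, up, left, left, left, left, up, up, right, down, right, up, up, left, up, up, right, down, right, up, right, right, down, down, left, down, right, down, right, right, right, up, up, left, left, up, right, up, right, down, right, down, down, right, right, down, down, down, down, down, down, down, down, down, left, up, up, left, left, down, right, down, down, right, right

Solution:

┌─────┬───┬───────┬─────────┐
│A ↓  │↱ ↓│↱ → ↓  │↱ ↓      │
│ ╷ ╷ │ ╷ ╵ ╶─┐ ┌─┘ ╷ ╶─┬─╴ │
│ │↓│ │↑│↳ ↑  │↓│↱ ↑│↳ ↓│   │
├─┘ │ │ └─┬─┬─┘ │ ╶─┴─┐ │ ╶─┤
│↓ ↲│ │↑ ↰│ │↓ ↲│↑ ← ↰│↓│   │
│ ╶─┼─┴─┐ │ │ ╶─┴───┐ │ └───┤
│↳ ↓│↱ ↓│↑│ │↳ ↓    │↑│↳ → ↓│
├─╴ │ ╷ ╵ │ └─┐ ╶───┘ └───┐ │
│↓ ↲│↑│↳ ↑│   │↳ → → ↑    │↓│
│ ╶─┤ └───┴─╴ ├───────┬─╴ │ │
│↳ ↓│↑ ← ← ← ↰│       │   │↓│
├─╴ └───────┐ │ ┌───┐ └───┤ │
│↓ ↲        │↑│ │   │     │↓│
│ ╶─┬───┐ ┌─┘ │ └─┐ └───┐ ╵ │
│↳ ↓│↱ ↓│ │↱ ↑│   │     │  ↓│
│ ╷ ╵ ╷ └─┘ ┌─┴─╴ │ ╶───┴─┐ │
│ │↳ ↑│↳ → ↑│     │       │↓│
│ └───┼─┬───┘ ┌───┴─┬─╴ ╷ │ │
│     │ │     │     │   │ │↓│
├───┐ │ │ ┌─╴ │ ╶─┐ │ ╶─┴─┤ │
│   │ │ │ │   │   │ │↓ ← ↰│↓│
│ ╷ └─┘ │ ├───┴─╴ │ │ ╶─┐ │ │
│ │     │ │       │ │↳ ↓│↑│↓│
│ ├─────┤ ╵ ╶─┬───┘ ├─┐ │ ╵ │
│ │     │     │     │ │↓│↑ ↲│
│ └─╴ ╷ └─────┘ ┌───┘ ╵ └───┤
│     │         │      ↳ → B│
└─────┴─────────┴───────────┘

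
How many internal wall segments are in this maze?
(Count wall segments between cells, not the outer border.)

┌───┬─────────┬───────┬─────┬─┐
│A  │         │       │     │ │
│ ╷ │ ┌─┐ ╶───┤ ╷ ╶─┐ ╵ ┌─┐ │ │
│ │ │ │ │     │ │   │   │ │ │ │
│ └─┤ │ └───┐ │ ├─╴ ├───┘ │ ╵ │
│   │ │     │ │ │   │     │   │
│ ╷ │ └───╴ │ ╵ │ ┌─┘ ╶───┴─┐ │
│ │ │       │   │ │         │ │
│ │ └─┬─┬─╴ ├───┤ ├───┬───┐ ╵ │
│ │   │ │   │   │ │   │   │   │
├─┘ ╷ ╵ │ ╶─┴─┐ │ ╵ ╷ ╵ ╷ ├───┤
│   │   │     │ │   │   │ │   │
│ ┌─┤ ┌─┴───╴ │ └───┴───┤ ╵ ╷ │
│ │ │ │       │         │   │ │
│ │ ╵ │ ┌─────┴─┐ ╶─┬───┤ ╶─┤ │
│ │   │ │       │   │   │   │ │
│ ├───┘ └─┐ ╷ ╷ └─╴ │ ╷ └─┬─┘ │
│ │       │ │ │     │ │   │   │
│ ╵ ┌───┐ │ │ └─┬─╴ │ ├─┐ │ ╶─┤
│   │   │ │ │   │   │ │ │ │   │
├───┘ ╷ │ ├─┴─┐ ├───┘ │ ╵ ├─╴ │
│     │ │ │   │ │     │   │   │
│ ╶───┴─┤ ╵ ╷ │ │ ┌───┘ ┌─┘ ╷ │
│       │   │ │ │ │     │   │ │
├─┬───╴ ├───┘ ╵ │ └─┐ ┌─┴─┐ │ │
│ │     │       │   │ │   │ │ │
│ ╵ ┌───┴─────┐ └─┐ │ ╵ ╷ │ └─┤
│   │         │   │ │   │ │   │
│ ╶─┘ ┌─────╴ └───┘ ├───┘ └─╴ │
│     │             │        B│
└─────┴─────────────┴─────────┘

Counting internal wall segments:
Total internal walls: 196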